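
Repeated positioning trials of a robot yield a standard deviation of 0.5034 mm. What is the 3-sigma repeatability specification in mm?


repeatability = 3*sigma = 3*0.5034 = 1.5102

1.5102 mm


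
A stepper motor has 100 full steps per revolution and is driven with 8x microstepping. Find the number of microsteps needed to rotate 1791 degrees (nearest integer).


step_size = 360/(100*8) = 360/800 = 0.450000 deg
n = 1791/(360/800) = 1791*800/360 = 3980

3980 steps


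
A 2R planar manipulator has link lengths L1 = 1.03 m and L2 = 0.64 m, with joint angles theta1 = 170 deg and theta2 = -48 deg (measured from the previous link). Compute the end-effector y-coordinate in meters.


y = L1*sin(th1) + L2*sin(th1+th2) = 1.03*sin(170 deg) + 0.64*sin(122 deg) = 0.7216

0.7216 m


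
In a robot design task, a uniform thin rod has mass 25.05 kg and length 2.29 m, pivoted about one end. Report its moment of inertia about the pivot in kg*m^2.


I = (1/3)*m*L^2 = (1/3)*25.05*2.29^2 = 43.7882

43.7882 kg*m^2


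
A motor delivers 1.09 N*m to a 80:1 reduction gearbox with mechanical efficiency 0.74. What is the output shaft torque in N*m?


tau_out = tau_in * N * eta = 1.09 * 80 * 0.74 = 64.5280

64.5280 N*m


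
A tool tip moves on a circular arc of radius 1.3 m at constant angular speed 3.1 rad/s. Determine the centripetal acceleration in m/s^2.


a_c = omega^2 * r = 3.1^2 * 1.3 = 12.4930

12.4930 m/s^2


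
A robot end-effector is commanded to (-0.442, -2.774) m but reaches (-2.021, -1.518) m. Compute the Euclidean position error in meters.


dx = -2.021 - (-0.442) = -1.5790, dy = -1.518 - (-2.774) = 1.2560
err = sqrt(2.493241 + 1.577536) = 2.0176

2.0176 m


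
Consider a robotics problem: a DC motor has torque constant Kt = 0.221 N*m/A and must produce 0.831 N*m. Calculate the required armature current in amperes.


I = tau / Kt = 0.831/0.221 = 3.7602

3.7602 A


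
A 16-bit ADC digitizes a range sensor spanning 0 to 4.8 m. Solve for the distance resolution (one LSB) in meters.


res = range / 2^n = 4.8/2^16 = 4.8/65536 = 7.3242e-05

7.3242e-05 m


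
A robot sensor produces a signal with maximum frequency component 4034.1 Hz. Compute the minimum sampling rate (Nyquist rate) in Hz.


f_s,min = 2*f_max = 2*4034.1 = 8068.2000

8068.2000 Hz


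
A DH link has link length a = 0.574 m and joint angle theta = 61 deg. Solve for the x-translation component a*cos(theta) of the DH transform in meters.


a*cos(theta) = 0.574*cos(61 deg) = 0.2783

0.2783 m


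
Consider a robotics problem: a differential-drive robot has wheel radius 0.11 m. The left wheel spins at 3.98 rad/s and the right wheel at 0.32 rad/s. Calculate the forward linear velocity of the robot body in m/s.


v = r*(wR + wL)/2 = 0.11*(0.32 + 3.98)/2 = 0.2365

0.2365 m/s


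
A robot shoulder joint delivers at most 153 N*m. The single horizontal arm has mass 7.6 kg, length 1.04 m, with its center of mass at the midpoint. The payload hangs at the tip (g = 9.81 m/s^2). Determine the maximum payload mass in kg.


tau_arm = m_arm*g*(L/2) = 7.6*9.81*1.04/2 = 38.7691 N*m
tau_payload = tau_max - tau_arm = 153 - 38.7691 = 114.2309
m_payload = tau_payload / (g*L) = 114.2309 / (9.81*1.04) = 11.1965

11.1965 kg


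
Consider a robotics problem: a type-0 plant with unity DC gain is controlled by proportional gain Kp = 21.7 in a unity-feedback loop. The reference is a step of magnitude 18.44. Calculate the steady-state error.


e_ss = R/(1 + Kp) = 18.44/(1 + 21.7) = 18.44/22.7000 = 0.8123

0.8123


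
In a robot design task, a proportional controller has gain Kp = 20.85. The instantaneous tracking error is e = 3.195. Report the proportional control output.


u_P = Kp * e = 20.85 * 3.195 = 66.6158

66.6158


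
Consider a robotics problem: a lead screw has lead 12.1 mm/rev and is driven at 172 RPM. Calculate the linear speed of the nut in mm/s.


v = lead * (RPM/60) = 12.1*172/60 = 34.6867

34.6867 mm/s


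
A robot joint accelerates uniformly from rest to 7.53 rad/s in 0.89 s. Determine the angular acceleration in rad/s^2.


alpha = delta_omega / t = 7.53 / 0.89 = 8.4607

8.4607 rad/s^2


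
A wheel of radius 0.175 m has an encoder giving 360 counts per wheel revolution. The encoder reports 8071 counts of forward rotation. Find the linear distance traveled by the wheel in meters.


revs = 8071/360 = 22.419444
d = revs * 2*pi*r = 22.419444 * 2*pi*0.175 = 24.6515

24.6515 m


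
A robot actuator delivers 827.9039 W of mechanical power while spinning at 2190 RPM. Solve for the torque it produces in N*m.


omega = 2190 * 2*pi/60 = 229.336264 rad/s
tau = P / omega = 827.9039 / 229.336264 = 3.6100

3.6100 N*m


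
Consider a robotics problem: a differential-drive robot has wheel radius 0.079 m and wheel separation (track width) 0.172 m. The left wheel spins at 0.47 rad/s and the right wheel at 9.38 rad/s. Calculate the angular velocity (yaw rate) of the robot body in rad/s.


omega = r*(wR - wL)/L = 0.079*(9.38 - (0.47))/0.172 = 4.0924

4.0924 rad/s


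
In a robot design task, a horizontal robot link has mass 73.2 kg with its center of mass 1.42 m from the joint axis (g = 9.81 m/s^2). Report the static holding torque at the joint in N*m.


tau = m*g*L = 73.2 * 9.81 * 1.42 = 1019.6906

1019.6906 N*m


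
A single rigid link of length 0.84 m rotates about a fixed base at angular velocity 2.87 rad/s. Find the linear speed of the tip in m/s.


v = L*omega = 0.84 * 2.87 = 2.4108

2.4108 m/s


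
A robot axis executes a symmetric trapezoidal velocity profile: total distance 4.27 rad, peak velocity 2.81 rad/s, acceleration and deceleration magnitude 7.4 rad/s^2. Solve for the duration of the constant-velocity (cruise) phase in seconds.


t_acc = v/a = 0.379730 s, d_acc = v^2/(2a) = 0.533520 rad each
d_cruise = 4.27 - 2*0.533520 = 3.202960 rad
t_cruise = d_cruise/v = 3.202960/2.81 = 1.1398

1.1398 s


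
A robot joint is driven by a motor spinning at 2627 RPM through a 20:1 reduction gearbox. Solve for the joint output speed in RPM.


omega_joint = omega_motor / N = 2627 / 20 = 131.3500

131.3500 RPM


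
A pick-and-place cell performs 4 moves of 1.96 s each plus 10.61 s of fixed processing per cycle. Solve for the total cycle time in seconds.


T = 4*1.96 + 10.61 = 18.4500

18.4500 s


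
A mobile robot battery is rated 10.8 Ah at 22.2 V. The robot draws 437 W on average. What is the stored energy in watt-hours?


E = capacity * V = 10.8*22.2 = 239.7600

239.7600 Wh


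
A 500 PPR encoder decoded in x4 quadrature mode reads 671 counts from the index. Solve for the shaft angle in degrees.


angle = counts * 360 / (PPR*4) = 671 * 360 / 2000 = 120.7800

120.7800 degrees


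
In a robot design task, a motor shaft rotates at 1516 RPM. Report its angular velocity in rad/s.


omega = 1516 * 2*pi/60 = 158.7551

158.7551 rad/s


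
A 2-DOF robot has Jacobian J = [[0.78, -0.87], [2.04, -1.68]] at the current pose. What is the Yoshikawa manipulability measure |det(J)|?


det(J) = 0.78*-1.68 - (-0.87)*(2.04) = 0.4644
|det(J)| = 0.4644

0.4644


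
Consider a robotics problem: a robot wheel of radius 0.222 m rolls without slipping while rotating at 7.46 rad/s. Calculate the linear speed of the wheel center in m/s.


v = omega * r = 7.46 * 0.222 = 1.6561

1.6561 m/s


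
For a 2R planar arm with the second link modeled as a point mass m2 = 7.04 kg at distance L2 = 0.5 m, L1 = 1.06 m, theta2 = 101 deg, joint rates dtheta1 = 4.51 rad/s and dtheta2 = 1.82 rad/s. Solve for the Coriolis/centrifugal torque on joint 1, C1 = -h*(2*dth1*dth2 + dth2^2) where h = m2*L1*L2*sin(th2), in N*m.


h = m2*L1*L2*sin(th2) = 7.04*1.06*0.5*sin(101 deg) = 3.662647
C1 = -h*(2*4.51*1.82 + 1.82^2) = -3.662647*19.7288 = -72.2596

-72.2596 N*m


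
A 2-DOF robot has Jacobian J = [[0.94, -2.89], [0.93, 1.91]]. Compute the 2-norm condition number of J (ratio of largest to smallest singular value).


JJ^T eigenvalues: trace(JJ^T) = 13.7487, det(JJ^T) = det(J)^2 = 20.09818561
s_max^2 = (13.7487 + sqrt(108.63400925))/2 = 12.08573200
s_min^2 = (13.7487 - sqrt(108.63400925))/2 = 1.66296800
kappa = s_max/s_min = sqrt(12.08573200/1.66296800) = 2.6958

2.6958


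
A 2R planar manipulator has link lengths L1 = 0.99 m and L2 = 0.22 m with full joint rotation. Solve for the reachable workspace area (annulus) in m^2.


r_max = L1 + L2 = 1.2100, r_min = |L1 - L2| = 0.7700
A = pi*(r_max^2 - r_min^2) = pi*(1.4641 - 0.5929) = 2.7370

2.7370 m^2


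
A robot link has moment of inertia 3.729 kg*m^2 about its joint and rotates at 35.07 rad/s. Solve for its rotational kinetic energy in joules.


KE = (1/2)*I*omega^2 = 0.5*3.729*35.07^2 = 2293.1577

2293.1577 J


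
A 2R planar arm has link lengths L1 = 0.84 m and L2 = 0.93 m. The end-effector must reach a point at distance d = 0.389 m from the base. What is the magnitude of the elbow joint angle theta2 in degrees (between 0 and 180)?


cos(th2) = (d^2 - L1^2 - L2^2)/(2*L1*L2) = (0.389^2 - 0.84^2 - 0.93^2)/(2*0.84*0.93) = -0.90833269
th2 = acos(-0.90833269) = 155.2759 deg

155.2759 degrees


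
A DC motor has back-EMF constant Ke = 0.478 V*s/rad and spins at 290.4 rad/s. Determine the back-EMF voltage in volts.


V_emf = Ke * omega = 0.478*290.4 = 138.8112

138.8112 V


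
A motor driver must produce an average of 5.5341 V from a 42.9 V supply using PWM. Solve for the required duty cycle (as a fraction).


D = V_avg/V_supply = 5.5341/42.9 = 0.1290

0.1290


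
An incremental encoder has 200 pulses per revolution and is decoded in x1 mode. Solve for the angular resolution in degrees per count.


resolution = 360 / (PPR * 1) = 360 / 200 = 1.8000

1.8000 degrees


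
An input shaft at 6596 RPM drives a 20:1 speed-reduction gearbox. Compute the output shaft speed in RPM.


omega_out = omega_in / N = 6596 / 20 = 329.8000

329.8000 RPM


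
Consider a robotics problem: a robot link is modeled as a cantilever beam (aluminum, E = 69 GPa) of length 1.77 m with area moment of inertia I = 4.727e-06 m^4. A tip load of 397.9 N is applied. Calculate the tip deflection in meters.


delta = F*L^3/(3*E*I) = 397.9*1.77^3/(3*6.900e+10*4.727e-06)
      = 2206.4482107/978489 = 0.0023

0.0023 m


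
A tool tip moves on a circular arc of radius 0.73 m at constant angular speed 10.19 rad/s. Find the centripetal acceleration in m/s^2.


a_c = omega^2 * r = 10.19^2 * 0.73 = 75.8004

75.8004 m/s^2


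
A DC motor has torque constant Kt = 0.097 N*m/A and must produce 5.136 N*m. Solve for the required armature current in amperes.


I = tau / Kt = 5.136/0.097 = 52.9485

52.9485 A


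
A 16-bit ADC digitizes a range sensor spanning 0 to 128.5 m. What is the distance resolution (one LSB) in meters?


res = range / 2^n = 128.5/2^16 = 128.5/65536 = 0.0020

0.0020 m


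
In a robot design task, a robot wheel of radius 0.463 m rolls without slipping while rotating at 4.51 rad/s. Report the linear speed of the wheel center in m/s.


v = omega * r = 4.51 * 0.463 = 2.0881

2.0881 m/s


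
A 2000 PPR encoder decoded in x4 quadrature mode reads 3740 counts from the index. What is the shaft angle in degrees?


angle = counts * 360 / (PPR*4) = 3740 * 360 / 8000 = 168.3000

168.3000 degrees


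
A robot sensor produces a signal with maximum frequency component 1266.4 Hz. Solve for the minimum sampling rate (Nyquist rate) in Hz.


f_s,min = 2*f_max = 2*1266.4 = 2532.8000

2532.8000 Hz


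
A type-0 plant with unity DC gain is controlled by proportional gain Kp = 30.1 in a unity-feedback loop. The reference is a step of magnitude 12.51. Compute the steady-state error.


e_ss = R/(1 + Kp) = 12.51/(1 + 30.1) = 12.51/31.1000 = 0.4023

0.4023


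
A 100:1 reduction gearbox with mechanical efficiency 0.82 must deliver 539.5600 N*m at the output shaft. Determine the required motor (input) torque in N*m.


tau_in = tau_out / (N * eta) = 539.5600 / (100 * 0.82) = 6.5800

6.5800 N*m


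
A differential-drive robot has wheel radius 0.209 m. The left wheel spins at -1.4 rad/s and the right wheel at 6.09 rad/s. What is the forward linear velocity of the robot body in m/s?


v = r*(wR + wL)/2 = 0.209*(6.09 + -1.4)/2 = 0.4901

0.4901 m/s


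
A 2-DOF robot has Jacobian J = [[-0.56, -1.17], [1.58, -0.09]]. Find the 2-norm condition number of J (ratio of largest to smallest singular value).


JJ^T eigenvalues: trace(JJ^T) = 4.1870, det(JJ^T) = det(J)^2 = 3.60620100
s_max^2 = (4.1870 + sqrt(3.10616500))/2 = 2.97471578
s_min^2 = (4.1870 - sqrt(3.10616500))/2 = 1.21228422
kappa = s_max/s_min = sqrt(2.97471578/1.21228422) = 1.5665

1.5665


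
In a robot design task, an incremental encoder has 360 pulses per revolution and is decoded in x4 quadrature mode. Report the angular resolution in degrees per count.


resolution = 360 / (PPR * 4) = 360 / 1440 = 0.2500

0.2500 degrees


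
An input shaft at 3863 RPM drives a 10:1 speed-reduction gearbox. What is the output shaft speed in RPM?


omega_out = omega_in / N = 3863 / 10 = 386.3000

386.3000 RPM


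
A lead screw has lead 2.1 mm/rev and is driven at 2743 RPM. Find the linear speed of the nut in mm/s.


v = lead * (RPM/60) = 2.1*2743/60 = 96.0050

96.0050 mm/s


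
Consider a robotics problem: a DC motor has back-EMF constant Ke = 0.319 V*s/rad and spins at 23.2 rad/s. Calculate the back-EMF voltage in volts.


V_emf = Ke * omega = 0.319*23.2 = 7.4008

7.4008 V


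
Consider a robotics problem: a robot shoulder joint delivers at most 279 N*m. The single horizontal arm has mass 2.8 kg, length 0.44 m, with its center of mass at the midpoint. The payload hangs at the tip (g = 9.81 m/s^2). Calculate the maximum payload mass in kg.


tau_arm = m_arm*g*(L/2) = 2.8*9.81*0.44/2 = 6.0430 N*m
tau_payload = tau_max - tau_arm = 279 - 6.0430 = 272.9570
m_payload = tau_payload / (g*L) = 272.9570 / (9.81*0.44) = 63.2372

63.2372 kg


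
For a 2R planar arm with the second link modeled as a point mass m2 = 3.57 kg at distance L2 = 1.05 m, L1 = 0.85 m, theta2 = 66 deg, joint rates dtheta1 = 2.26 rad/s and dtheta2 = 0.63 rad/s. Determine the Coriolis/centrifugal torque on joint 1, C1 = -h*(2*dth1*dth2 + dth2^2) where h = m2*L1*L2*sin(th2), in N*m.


h = m2*L1*L2*sin(th2) = 3.57*0.85*1.05*sin(66 deg) = 2.910761
C1 = -h*(2*2.26*0.63 + 0.63^2) = -2.910761*3.2445 = -9.4440

-9.4440 N*m


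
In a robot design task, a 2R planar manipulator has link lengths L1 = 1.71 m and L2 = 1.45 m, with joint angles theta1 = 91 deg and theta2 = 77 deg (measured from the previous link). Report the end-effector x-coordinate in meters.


x = L1*cos(th1) + L2*cos(th1+th2) = 1.71*cos(91 deg) + 1.45*cos(168 deg) = -1.4482

-1.4482 m


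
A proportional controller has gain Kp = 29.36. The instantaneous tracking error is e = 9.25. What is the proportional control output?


u_P = Kp * e = 29.36 * 9.25 = 271.5800

271.5800


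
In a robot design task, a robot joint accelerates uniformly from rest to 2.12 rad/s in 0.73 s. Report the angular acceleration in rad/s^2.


alpha = delta_omega / t = 2.12 / 0.73 = 2.9041

2.9041 rad/s^2


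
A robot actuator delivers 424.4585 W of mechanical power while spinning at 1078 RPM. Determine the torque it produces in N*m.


omega = 1078 * 2*pi/60 = 112.887896 rad/s
tau = P / omega = 424.4585 / 112.887896 = 3.7600

3.7600 N*m


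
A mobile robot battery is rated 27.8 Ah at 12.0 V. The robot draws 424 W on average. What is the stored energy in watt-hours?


E = capacity * V = 27.8*12.0 = 333.6000

333.6000 Wh


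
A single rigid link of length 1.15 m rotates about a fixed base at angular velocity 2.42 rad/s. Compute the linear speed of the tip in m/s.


v = L*omega = 1.15 * 2.42 = 2.7830

2.7830 m/s


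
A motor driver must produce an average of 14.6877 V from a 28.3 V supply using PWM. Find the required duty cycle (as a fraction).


D = V_avg/V_supply = 14.6877/28.3 = 0.5190

0.5190


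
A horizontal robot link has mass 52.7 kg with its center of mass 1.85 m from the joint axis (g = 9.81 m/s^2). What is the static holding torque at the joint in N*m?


tau = m*g*L = 52.7 * 9.81 * 1.85 = 956.4260

956.4260 N*m


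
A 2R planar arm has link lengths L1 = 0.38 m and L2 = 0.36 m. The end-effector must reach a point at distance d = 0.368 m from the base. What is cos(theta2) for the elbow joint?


cos(th2) = (d^2 - L1^2 - L2^2)/(2*L1*L2) = (0.368^2 - 0.38^2 - 0.36^2)/(2*0.38*0.36) = -0.5065

-0.5065


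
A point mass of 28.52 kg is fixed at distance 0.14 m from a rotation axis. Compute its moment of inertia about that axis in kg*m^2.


I = m*r^2 = 28.52*0.14^2 = 0.5590

0.5590 kg*m^2


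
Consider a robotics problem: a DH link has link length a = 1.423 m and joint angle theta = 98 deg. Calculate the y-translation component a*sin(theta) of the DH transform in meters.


a*sin(theta) = 1.423*sin(98 deg) = 1.4092

1.4092 m


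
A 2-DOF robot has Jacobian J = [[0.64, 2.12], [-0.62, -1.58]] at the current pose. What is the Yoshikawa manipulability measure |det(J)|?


det(J) = 0.64*-1.58 - (2.12)*(-0.62) = 0.3032
|det(J)| = 0.3032

0.3032


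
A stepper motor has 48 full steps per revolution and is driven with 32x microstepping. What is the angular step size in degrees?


step = 360/(48*32) = 360/1536 = 0.2344

0.2344 degrees


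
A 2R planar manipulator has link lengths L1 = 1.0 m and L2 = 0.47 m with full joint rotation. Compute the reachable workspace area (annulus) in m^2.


r_max = L1 + L2 = 1.4700, r_min = |L1 - L2| = 0.5300
A = pi*(r_max^2 - r_min^2) = pi*(2.1609 - 0.2809) = 5.9062

5.9062 m^2


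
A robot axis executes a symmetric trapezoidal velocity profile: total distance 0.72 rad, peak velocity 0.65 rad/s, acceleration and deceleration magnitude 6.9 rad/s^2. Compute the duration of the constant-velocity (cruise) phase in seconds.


t_acc = v/a = 0.094203 s, d_acc = v^2/(2a) = 0.030616 rad each
d_cruise = 0.72 - 2*0.030616 = 0.658768 rad
t_cruise = d_cruise/v = 0.658768/0.65 = 1.0135

1.0135 s


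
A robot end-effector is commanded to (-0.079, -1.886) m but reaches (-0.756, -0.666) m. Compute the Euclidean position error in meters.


dx = -0.756 - (-0.079) = -0.6770, dy = -0.666 - (-1.886) = 1.2200
err = sqrt(0.458329 + 1.488400) = 1.3953

1.3953 m


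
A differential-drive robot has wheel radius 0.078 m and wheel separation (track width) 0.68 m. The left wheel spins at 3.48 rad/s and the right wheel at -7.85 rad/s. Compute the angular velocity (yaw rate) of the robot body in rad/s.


omega = r*(wR - wL)/L = 0.078*(-7.85 - (3.48))/0.68 = -1.2996

-1.2996 rad/s


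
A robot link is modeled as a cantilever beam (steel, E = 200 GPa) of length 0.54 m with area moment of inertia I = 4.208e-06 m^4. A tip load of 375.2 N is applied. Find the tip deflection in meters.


delta = F*L^3/(3*E*I) = 375.2*0.54^3/(3*2.000e+11*4.208e-06)
      = 59.0804928/2524800 = 2.3400e-05

2.3400e-05 m


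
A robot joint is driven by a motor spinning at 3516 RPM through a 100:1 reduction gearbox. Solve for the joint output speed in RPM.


omega_joint = omega_motor / N = 3516 / 100 = 35.1600

35.1600 RPM


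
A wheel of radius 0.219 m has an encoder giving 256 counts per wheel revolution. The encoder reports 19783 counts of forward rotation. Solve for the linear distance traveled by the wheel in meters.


revs = 19783/256 = 77.277344
d = revs * 2*pi*r = 77.277344 * 2*pi*0.219 = 106.3350

106.3350 m


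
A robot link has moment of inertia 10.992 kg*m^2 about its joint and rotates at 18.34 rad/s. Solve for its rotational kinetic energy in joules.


KE = (1/2)*I*omega^2 = 0.5*10.992*18.34^2 = 1848.6104

1848.6104 J


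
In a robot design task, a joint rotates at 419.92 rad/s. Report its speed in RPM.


RPM = 419.92 * 60/(2*pi) = 4009.9406

4009.9406 RPM


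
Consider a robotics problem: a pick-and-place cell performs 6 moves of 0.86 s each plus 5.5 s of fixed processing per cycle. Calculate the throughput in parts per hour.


T_cycle = 6*0.86 + 5.5 = 10.6600 s
rate = 3600/T = 337.7111

337.7111 parts/hour


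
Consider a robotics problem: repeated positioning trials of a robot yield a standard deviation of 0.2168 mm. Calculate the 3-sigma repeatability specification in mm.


repeatability = 3*sigma = 3*0.2168 = 0.6504

0.6504 mm


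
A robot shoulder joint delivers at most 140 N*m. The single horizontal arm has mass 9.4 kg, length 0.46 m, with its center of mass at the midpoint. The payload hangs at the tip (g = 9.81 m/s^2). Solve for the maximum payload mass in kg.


tau_arm = m_arm*g*(L/2) = 9.4*9.81*0.46/2 = 21.2092 N*m
tau_payload = tau_max - tau_arm = 140 - 21.2092 = 118.7908
m_payload = tau_payload / (g*L) = 118.7908 / (9.81*0.46) = 26.3242

26.3242 kg


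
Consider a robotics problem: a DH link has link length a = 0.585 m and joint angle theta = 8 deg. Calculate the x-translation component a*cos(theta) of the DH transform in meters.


a*cos(theta) = 0.585*cos(8 deg) = 0.5793

0.5793 m


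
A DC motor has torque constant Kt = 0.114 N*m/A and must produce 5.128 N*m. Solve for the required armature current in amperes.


I = tau / Kt = 5.128/0.114 = 44.9825

44.9825 A


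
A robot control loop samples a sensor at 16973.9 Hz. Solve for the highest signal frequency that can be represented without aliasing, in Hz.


f_max = f_s/2 = 16973.9/2 = 8486.9500

8486.9500 Hz


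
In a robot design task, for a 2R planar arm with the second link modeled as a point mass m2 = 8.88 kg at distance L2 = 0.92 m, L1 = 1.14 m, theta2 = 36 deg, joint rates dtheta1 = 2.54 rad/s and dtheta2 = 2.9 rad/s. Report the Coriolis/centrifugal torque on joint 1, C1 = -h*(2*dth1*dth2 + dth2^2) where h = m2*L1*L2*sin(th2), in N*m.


h = m2*L1*L2*sin(th2) = 8.88*1.14*0.92*sin(36 deg) = 5.474246
C1 = -h*(2*2.54*2.9 + 2.9^2) = -5.474246*23.1420 = -126.6850

-126.6850 N*m


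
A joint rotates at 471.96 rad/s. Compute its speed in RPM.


RPM = 471.96 * 60/(2*pi) = 4506.8860

4506.8860 RPM


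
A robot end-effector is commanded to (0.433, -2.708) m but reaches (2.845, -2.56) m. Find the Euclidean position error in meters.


dx = 2.845 - (0.433) = 2.4120, dy = -2.56 - (-2.708) = 0.1480
err = sqrt(5.817744 + 0.021904) = 2.4165

2.4165 m


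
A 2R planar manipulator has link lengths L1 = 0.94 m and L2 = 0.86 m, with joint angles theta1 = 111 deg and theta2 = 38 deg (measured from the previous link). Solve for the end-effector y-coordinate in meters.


y = L1*sin(th1) + L2*sin(th1+th2) = 0.94*sin(111 deg) + 0.86*sin(149 deg) = 1.3205

1.3205 m


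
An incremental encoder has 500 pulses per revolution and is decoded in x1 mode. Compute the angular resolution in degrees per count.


resolution = 360 / (PPR * 1) = 360 / 500 = 0.7200

0.7200 degrees


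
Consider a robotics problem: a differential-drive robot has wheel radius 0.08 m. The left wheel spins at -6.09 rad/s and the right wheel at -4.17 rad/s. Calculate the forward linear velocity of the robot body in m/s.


v = r*(wR + wL)/2 = 0.08*(-4.17 + -6.09)/2 = -0.4104

-0.4104 m/s


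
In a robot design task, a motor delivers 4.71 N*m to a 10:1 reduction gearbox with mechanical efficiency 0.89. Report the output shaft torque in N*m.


tau_out = tau_in * N * eta = 4.71 * 10 * 0.89 = 41.9190

41.9190 N*m


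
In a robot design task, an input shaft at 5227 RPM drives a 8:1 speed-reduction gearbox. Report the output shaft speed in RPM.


omega_out = omega_in / N = 5227 / 8 = 653.3750

653.3750 RPM


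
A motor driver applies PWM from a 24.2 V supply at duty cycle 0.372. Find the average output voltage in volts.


V_avg = V_supply * D = 24.2*0.372 = 9.0024

9.0024 V


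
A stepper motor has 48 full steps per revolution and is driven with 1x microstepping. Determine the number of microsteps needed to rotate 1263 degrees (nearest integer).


step_size = 360/(48*1) = 360/48 = 7.500000 deg
n = 1263/(360/48) = 1263*48/360 = 168.4000 -> 168

168 steps


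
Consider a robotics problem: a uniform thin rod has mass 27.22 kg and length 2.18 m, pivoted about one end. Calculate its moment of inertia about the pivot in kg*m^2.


I = (1/3)*m*L^2 = (1/3)*27.22*2.18^2 = 43.1201

43.1201 kg*m^2


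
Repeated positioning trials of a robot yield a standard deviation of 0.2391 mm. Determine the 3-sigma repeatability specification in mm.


repeatability = 3*sigma = 3*0.2391 = 0.7173

0.7173 mm


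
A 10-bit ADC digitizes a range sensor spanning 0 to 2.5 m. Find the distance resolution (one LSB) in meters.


res = range / 2^n = 2.5/2^10 = 2.5/1024 = 0.0024

0.0024 m


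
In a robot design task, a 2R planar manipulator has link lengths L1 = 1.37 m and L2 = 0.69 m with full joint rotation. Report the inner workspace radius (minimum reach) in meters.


r_min = |L1 - L2| = |1.37 - 0.69| = 0.6800

0.6800 m


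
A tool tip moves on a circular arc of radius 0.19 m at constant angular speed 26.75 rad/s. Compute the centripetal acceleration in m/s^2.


a_c = omega^2 * r = 26.75^2 * 0.19 = 135.9569

135.9569 m/s^2


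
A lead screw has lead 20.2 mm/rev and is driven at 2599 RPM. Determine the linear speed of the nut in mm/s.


v = lead * (RPM/60) = 20.2*2599/60 = 874.9967

874.9967 mm/s


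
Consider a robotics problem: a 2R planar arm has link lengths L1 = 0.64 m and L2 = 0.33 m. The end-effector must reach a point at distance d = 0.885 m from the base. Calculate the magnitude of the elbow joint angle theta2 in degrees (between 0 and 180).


cos(th2) = (d^2 - L1^2 - L2^2)/(2*L1*L2) = (0.885^2 - 0.64^2 - 0.33^2)/(2*0.64*0.33) = 0.62671638
th2 = acos(0.62671638) = 51.1917 deg

51.1917 degrees


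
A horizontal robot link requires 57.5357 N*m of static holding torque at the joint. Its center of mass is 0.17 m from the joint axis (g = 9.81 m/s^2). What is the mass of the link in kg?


m = tau / (g*L) = 57.5357 / (9.81 * 0.17) = 34.5000

34.5000 kg


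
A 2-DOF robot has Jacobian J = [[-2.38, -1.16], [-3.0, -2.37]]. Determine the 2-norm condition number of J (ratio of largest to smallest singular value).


JJ^T eigenvalues: trace(JJ^T) = 21.6269, det(JJ^T) = det(J)^2 = 4.66819236
s_max^2 = (21.6269 + sqrt(449.05003417))/2 = 21.40885035
s_min^2 = (21.6269 - sqrt(449.05003417))/2 = 0.21804965
kappa = s_max/s_min = sqrt(21.40885035/0.21804965) = 9.9088

9.9088


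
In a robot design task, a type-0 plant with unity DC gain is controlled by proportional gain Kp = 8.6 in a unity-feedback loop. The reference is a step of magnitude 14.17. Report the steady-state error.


e_ss = R/(1 + Kp) = 14.17/(1 + 8.6) = 14.17/9.6000 = 1.4760

1.4760


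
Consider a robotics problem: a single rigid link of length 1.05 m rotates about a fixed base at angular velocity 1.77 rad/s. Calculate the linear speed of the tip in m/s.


v = L*omega = 1.05 * 1.77 = 1.8585

1.8585 m/s


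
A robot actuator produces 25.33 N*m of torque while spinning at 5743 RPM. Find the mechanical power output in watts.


omega = 5743 * 2*pi/60 = 601.405554 rad/s
P = tau * omega = 25.33 * 601.405554 = 15233.6027

15233.6027 W


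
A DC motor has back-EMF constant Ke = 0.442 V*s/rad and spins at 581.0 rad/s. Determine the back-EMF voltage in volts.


V_emf = Ke * omega = 0.442*581.0 = 256.8020

256.8020 V


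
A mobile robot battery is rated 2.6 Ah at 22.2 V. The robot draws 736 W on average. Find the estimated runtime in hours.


E = 2.6*22.2 = 57.7200 Wh
t = E/P = 57.7200/736 = 0.0784

0.0784 hours


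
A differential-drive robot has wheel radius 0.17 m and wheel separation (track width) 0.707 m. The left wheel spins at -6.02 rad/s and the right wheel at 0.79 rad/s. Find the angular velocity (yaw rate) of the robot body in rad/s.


omega = r*(wR - wL)/L = 0.17*(0.79 - (-6.02))/0.707 = 1.6375

1.6375 rad/s


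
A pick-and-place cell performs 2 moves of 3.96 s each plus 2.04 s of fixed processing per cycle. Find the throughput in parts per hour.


T_cycle = 2*3.96 + 2.04 = 9.9600 s
rate = 3600/T = 361.4458

361.4458 parts/hour


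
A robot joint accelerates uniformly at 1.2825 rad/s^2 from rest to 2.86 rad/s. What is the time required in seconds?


t = delta_omega / alpha = 2.86 / 1.2825 = 2.2300

2.2300 s


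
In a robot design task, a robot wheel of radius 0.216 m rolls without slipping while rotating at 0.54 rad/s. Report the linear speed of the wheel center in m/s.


v = omega * r = 0.54 * 0.216 = 0.1166

0.1166 m/s


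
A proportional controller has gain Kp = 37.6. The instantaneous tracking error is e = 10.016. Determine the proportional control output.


u_P = Kp * e = 37.6 * 10.016 = 376.6016

376.6016


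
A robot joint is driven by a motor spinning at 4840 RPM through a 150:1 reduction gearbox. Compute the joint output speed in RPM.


omega_joint = omega_motor / N = 4840 / 150 = 32.2667

32.2667 RPM


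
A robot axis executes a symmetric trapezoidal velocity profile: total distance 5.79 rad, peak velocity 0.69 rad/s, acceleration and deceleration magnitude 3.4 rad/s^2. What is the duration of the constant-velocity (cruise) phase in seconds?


t_acc = v/a = 0.202941 s, d_acc = v^2/(2a) = 0.070015 rad each
d_cruise = 5.79 - 2*0.070015 = 5.649970 rad
t_cruise = d_cruise/v = 5.649970/0.69 = 8.1884

8.1884 s


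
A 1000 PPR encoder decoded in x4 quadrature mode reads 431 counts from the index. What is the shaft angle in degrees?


angle = counts * 360 / (PPR*4) = 431 * 360 / 4000 = 38.7900

38.7900 degrees


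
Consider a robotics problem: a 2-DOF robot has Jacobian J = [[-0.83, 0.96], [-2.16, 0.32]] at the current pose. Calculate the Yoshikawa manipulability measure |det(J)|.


det(J) = -0.83*0.32 - (0.96)*(-2.16) = 1.8080
|det(J)| = 1.8080

1.8080


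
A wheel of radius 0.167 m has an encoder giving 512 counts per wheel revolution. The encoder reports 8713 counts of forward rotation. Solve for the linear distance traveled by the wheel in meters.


revs = 8713/512 = 17.017578
d = revs * 2*pi*r = 17.017578 * 2*pi*0.167 = 17.8564

17.8564 m


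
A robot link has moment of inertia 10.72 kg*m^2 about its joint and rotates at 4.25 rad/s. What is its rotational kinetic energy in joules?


KE = (1/2)*I*omega^2 = 0.5*10.72*4.25^2 = 96.8150

96.8150 J


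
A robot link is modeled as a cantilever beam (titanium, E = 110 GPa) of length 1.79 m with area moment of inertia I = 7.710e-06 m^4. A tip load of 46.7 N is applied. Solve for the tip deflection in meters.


delta = F*L^3/(3*E*I) = 46.7*1.79^3/(3*1.100e+11*7.710e-06)
      = 267.8403313/2544300 = 1.0527e-04

1.0527e-04 m


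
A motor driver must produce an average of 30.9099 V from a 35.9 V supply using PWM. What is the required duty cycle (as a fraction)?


D = V_avg/V_supply = 30.9099/35.9 = 0.8610

0.8610


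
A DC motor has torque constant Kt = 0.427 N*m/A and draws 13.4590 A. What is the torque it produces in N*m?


tau = Kt * I = 0.427*13.4590 = 5.7470

5.7470 N*m


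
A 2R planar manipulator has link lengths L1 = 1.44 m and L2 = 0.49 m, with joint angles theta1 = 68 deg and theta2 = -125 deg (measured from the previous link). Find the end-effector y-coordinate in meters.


y = L1*sin(th1) + L2*sin(th1+th2) = 1.44*sin(68 deg) + 0.49*sin(-57 deg) = 0.9242

0.9242 m


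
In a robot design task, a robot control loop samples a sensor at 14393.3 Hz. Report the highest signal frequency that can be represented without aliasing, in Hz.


f_max = f_s/2 = 14393.3/2 = 7196.6500

7196.6500 Hz


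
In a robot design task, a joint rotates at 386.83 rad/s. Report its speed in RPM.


RPM = 386.83 * 60/(2*pi) = 3693.9544

3693.9544 RPM


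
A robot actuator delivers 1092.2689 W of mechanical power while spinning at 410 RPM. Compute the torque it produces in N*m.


omega = 410 * 2*pi/60 = 42.935100 rad/s
tau = P / omega = 1092.2689 / 42.935100 = 25.4400

25.4400 N*m


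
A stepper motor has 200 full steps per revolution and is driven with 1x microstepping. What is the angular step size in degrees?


step = 360/(200*1) = 360/200 = 1.8000

1.8000 degrees


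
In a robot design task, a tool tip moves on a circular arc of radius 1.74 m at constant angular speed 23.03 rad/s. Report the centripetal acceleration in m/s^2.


a_c = omega^2 * r = 23.03^2 * 1.74 = 922.8628

922.8628 m/s^2


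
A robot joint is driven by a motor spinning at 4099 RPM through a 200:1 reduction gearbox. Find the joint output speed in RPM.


omega_joint = omega_motor / N = 4099 / 200 = 20.4950

20.4950 RPM


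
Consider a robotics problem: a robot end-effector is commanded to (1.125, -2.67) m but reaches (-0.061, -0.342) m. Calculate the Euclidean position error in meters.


dx = -0.061 - (1.125) = -1.1860, dy = -0.342 - (-2.67) = 2.3280
err = sqrt(1.406596 + 5.419584) = 2.6127

2.6127 m


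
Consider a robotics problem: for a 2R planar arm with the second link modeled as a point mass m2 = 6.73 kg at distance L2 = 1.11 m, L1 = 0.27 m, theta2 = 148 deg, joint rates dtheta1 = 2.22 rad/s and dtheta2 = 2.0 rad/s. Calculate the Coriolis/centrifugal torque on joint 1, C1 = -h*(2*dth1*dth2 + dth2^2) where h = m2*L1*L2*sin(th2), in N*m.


h = m2*L1*L2*sin(th2) = 6.73*0.27*1.11*sin(148 deg) = 1.068837
C1 = -h*(2*2.22*2.0 + 2.0^2) = -1.068837*12.8800 = -13.7666

-13.7666 N*m


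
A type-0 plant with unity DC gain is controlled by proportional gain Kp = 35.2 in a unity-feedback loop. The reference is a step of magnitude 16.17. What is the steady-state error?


e_ss = R/(1 + Kp) = 16.17/(1 + 35.2) = 16.17/36.2000 = 0.4467

0.4467


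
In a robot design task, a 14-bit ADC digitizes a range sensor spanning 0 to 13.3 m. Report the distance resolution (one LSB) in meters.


res = range / 2^n = 13.3/2^14 = 13.3/16384 = 8.1177e-04

8.1177e-04 m


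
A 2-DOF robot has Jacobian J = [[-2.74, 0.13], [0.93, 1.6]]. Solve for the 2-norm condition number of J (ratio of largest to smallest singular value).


JJ^T eigenvalues: trace(JJ^T) = 10.9494, det(JJ^T) = det(J)^2 = 20.29412401
s_max^2 = (10.9494 + sqrt(38.71286432))/2 = 8.58568314
s_min^2 = (10.9494 - sqrt(38.71286432))/2 = 2.36371686
kappa = s_max/s_min = sqrt(8.58568314/2.36371686) = 1.9059

1.9059


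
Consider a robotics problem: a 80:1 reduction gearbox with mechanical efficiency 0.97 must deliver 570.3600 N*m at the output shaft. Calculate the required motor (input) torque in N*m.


tau_in = tau_out / (N * eta) = 570.3600 / (80 * 0.97) = 7.3500

7.3500 N*m


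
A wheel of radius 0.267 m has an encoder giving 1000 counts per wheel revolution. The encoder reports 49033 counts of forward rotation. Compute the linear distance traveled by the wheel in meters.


revs = 49033/1000 = 49.033000
d = revs * 2*pi*r = 49.033000 * 2*pi*0.267 = 82.2583

82.2583 m


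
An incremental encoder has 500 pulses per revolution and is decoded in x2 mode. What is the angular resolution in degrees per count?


resolution = 360 / (PPR * 2) = 360 / 1000 = 0.3600

0.3600 degrees


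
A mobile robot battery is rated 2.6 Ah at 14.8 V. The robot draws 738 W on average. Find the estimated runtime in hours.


E = 2.6*14.8 = 38.4800 Wh
t = E/P = 38.4800/738 = 0.0521

0.0521 hours


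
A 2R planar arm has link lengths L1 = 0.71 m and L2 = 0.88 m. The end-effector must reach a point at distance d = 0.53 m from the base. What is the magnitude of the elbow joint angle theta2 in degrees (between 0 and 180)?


cos(th2) = (d^2 - L1^2 - L2^2)/(2*L1*L2) = (0.53^2 - 0.71^2 - 0.88^2)/(2*0.71*0.88) = -0.79833547
th2 = acos(-0.79833547) = 142.9714 deg

142.9714 degrees


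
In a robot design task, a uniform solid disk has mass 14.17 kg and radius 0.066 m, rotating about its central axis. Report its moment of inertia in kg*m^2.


I = (1/2)*m*R^2 = 0.5*14.17*0.066^2 = 0.0309

0.0309 kg*m^2


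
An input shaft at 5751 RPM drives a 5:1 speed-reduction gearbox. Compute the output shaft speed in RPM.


omega_out = omega_in / N = 5751 / 5 = 1150.2000

1150.2000 RPM


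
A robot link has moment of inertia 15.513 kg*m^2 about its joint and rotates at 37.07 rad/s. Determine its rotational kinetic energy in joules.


KE = (1/2)*I*omega^2 = 0.5*15.513*37.07^2 = 10658.8652

10658.8652 J


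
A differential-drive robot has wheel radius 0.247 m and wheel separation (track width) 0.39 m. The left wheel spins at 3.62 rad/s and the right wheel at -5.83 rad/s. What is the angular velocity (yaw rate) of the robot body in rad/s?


omega = r*(wR - wL)/L = 0.247*(-5.83 - (3.62))/0.39 = -5.9850

-5.9850 rad/s


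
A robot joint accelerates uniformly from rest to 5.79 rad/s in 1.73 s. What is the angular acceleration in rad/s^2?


alpha = delta_omega / t = 5.79 / 1.73 = 3.3468

3.3468 rad/s^2


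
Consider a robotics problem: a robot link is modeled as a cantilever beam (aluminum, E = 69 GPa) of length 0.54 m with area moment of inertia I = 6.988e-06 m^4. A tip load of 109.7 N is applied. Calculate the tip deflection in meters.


delta = F*L^3/(3*E*I) = 109.7*0.54^3/(3*6.900e+10*6.988e-06)
      = 17.2738008/1446516 = 1.1942e-05

1.1942e-05 m


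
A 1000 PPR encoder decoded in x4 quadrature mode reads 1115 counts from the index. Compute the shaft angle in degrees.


angle = counts * 360 / (PPR*4) = 1115 * 360 / 4000 = 100.3500

100.3500 degrees


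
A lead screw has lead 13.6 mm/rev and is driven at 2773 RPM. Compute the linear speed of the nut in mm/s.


v = lead * (RPM/60) = 13.6*2773/60 = 628.5467

628.5467 mm/s


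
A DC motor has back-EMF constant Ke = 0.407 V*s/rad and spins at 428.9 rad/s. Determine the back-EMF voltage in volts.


V_emf = Ke * omega = 0.407*428.9 = 174.5623

174.5623 V


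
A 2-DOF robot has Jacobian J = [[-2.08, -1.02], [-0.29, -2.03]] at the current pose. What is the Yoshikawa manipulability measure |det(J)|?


det(J) = -2.08*-2.03 - (-1.02)*(-0.29) = 3.9266
|det(J)| = 3.9266

3.9266


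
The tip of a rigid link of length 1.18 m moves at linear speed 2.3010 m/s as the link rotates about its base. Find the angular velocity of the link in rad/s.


omega = v / L = 2.3010 / 1.18 = 1.9500

1.9500 rad/s


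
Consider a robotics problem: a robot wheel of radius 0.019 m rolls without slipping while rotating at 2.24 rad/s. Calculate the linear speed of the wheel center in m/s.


v = omega * r = 2.24 * 0.019 = 0.0426

0.0426 m/s


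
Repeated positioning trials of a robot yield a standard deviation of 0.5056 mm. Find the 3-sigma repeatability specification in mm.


repeatability = 3*sigma = 3*0.5056 = 1.5168

1.5168 mm


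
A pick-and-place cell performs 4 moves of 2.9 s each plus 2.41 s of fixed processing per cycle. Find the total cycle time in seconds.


T = 4*2.9 + 2.41 = 14.0100

14.0100 s


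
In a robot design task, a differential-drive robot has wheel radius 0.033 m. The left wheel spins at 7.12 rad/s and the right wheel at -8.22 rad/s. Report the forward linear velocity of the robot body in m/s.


v = r*(wR + wL)/2 = 0.033*(-8.22 + 7.12)/2 = -0.0182

-0.0182 m/s


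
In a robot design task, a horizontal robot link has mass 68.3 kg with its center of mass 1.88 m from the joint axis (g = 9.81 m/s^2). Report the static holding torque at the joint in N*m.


tau = m*g*L = 68.3 * 9.81 * 1.88 = 1259.6432

1259.6432 N*m


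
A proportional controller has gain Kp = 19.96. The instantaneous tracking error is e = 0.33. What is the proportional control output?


u_P = Kp * e = 19.96 * 0.33 = 6.5868

6.5868


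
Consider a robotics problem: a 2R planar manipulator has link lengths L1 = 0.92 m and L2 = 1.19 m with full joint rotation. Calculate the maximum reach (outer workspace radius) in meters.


r_max = L1 + L2 = 0.92 + 1.19 = 2.1100

2.1100 m
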